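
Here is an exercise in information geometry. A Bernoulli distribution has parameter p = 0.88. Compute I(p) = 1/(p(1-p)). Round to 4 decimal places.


For Bernoulli(p), Fisher information is I(p) = 1/(p*(1-p)).
p = 0.88, 1-p = 0.12.
p*(1-p) = 0.1056.
I(p) = 1/0.1056 = 9.4697

9.4697


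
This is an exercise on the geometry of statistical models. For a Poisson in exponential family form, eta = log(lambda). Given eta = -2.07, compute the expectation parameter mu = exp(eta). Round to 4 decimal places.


Expectation parameter for Poisson exponential family:
mu = exp(eta).
eta = -2.07.
mu = exp(-2.07) = 0.1262

0.1262


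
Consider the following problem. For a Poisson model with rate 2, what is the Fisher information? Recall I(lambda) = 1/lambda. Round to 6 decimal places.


Fisher information for Poisson: I(lambda) = 1/lambda.
lambda = 2.
I(lambda) = 1/2 = 0.500000

0.500000


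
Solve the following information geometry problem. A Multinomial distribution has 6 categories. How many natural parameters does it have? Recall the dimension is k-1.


Exponential family dimension calculation:
For Multinomial with k=6 categories, dim = k-1 = 5.

5


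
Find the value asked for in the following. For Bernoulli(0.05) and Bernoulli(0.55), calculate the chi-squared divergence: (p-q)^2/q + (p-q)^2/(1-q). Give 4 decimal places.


Chi-squared divergence between Bernoulli distributions:
chi^2 = (p-q)^2/q + (p-q)^2/(1-q).
p = 0.05, q = 0.55, p-q = -0.5.
(p-q)^2 = 0.25.
term1 = 0.25/0.55 = 0.454545.
term2 = 0.25/0.45 = 0.555556.
chi^2 = 0.454545 + 0.555556 = 1.0101

1.0101


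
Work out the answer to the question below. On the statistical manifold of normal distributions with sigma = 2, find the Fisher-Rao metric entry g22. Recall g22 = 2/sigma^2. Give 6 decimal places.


For the 2-parameter normal family, the Fisher metric has:
  g11 = 1/sigma^2, g22 = 2/sigma^2.
sigma = 2, sigma^2 = 4.
g22 = 0.500000

0.500000


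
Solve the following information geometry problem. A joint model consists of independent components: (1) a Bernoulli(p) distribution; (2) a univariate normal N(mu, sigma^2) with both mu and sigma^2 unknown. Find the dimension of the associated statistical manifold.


The dimension of a statistical manifold equals the number of free
(independent) real parameters of the model. For a product of independent
blocks the parameter counts add.
- Bernoulli (p): 1.
- normal (mu, sigma^2): 2.
Total = 1 + 2 = 3.
Dimension = 3

3


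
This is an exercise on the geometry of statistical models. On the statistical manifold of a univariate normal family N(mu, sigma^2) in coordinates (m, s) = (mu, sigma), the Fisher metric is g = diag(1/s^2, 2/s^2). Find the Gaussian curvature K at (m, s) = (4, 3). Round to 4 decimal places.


The metric has the form g = (A dm^2 + B ds^2)/s^2 with A = 1, B = 2.
Substitute u = sqrt(A/B)*m: g = B*(du^2 + ds^2)/s^2, i.e. B times the
Poincare upper half-plane metric, which has constant Gaussian curvature -1.
Scaling a 2D metric by a constant c divides the Gaussian curvature by c,
so K = -1/B = -1/(2) = -0.5000 everywhere (the point (m, s) = (4, 3) is irrelevant:
the curvature is constant).
The requested Gaussian curvature is K = -0.5000.

-0.5000


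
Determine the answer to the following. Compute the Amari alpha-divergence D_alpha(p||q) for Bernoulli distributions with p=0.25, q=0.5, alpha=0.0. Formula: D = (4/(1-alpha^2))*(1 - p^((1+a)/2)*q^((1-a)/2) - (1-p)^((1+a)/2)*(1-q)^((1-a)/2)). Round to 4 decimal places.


Amari alpha-divergence:
D = (4/(1-alpha^2))*(1 - p^((1+a)/2)*q^((1-a)/2) - (1-p)^((1+a)/2)*(1-q)^((1-a)/2)).
alpha = 0.0, p = 0.25, q = 0.5.
e1 = (1+alpha)/2 = 0.5, e2 = (1-alpha)/2 = 0.5.
t1 = p^e1 * q^e2 = 0.25^0.5 * 0.5^0.5 = 0.353553.
t2 = (1-p)^e1 * (1-q)^e2 = 0.75^0.5 * 0.5^0.5 = 0.612372.
4/(1-alpha^2) = 4.0.
D = 4.0*(1 - 0.353553 - 0.612372) = 0.1363

0.1363


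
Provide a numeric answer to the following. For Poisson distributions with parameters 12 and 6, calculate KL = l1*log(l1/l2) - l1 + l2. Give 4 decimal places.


KL divergence for Poisson:
KL = l1*log(l1/l2) - l1 + l2.
l1 = 12, l2 = 6.
log(12/6) = 0.693147.
l1*log(l1/l2) = 12 * 0.693147 = 8.317766.
KL = 8.317766 - 12 + 6 = 2.3178

2.3178


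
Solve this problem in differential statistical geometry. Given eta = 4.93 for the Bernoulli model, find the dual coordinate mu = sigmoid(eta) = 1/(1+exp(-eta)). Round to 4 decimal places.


Dual coordinate (expectation parameter) for Bernoulli:
mu = 1/(1+exp(-eta)).
eta = 4.93.
exp(-eta) = exp(-4.93) = 0.007227.
mu = 1/(1+0.007227) = 0.9928

0.9928


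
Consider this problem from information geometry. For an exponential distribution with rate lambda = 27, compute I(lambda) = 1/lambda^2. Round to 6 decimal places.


Fisher information for exponential: I(lambda) = 1/lambda^2.
lambda = 27, lambda^2 = 729.
I = 1/729 = 0.001372

0.001372


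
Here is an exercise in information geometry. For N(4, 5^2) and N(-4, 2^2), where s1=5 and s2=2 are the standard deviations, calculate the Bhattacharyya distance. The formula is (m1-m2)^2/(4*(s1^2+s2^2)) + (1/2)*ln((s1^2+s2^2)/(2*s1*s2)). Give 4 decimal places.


Bhattacharyya distance between two Gaussians:
DB = (m1-m2)^2/(4*(s1^2+s2^2)) + (1/2)*ln((s1^2+s2^2)/(2*s1*s2)).
(m1-m2)^2 = (8)^2 = 64.
s1^2+s2^2 = 25 + 4 = 29.
term1 = 64/116 = 0.551724.
term2 = 0.5*ln(29/20.0) = 0.185782.
DB = 0.551724 + 0.185782 = 0.7375

0.7375


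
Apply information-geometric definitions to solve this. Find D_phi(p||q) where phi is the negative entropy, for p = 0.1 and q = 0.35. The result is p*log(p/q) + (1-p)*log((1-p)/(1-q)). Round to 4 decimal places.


Bregman divergence with negative entropy generator:
D = p*log(p/q) + (1-p)*log((1-p)/(1-q)).
p = 0.1, q = 0.35.
p*log(p/q) = 0.1*log(0.1/0.35) = -0.125276.
(1-p)*log((1-p)/(1-q)) = 0.9*log(0.9/0.65) = 0.29288.
D = -0.125276 + 0.29288 = 0.1676

0.1676


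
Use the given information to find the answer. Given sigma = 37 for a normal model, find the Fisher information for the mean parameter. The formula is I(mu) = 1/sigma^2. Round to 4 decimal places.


The Fisher information for the mean of a normal distribution is I(mu) = 1/sigma^2.
sigma = 37, so sigma^2 = 1369.
I(mu) = 1/1369 = 0.0007

0.0007


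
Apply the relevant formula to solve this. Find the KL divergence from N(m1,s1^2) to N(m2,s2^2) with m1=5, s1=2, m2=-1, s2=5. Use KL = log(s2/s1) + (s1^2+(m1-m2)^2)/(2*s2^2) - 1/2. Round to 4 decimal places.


KL divergence between normal distributions:
KL = log(s2/s1) + (s1^2 + (m1-m2)^2)/(2*s2^2) - 1/2.
log(5/2) = 0.916291.
(2^2 + (5--1)^2)/(2*5^2) = (4 + 36)/50 = 0.8.
KL = 0.916291 + 0.8 - 0.5 = 1.2163

1.2163


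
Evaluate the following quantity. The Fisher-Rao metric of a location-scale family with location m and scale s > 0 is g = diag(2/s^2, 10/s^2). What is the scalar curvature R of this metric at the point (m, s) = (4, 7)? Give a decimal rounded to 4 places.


The metric has the form g = (A dm^2 + B ds^2)/s^2 with A = 2, B = 10.
Substitute u = sqrt(A/B)*m: g = B*(du^2 + ds^2)/s^2, i.e. B times the
Poincare upper half-plane metric, which has constant Gaussian curvature -1.
Scaling a 2D metric by a constant c divides the Gaussian curvature by c,
so K = -1/B = -1/(10) = -0.1000 everywhere (the point (m, s) = (4, 7) is irrelevant:
the curvature is constant).
Scalar curvature in dimension 2: R = 2K = -2/(10) = -0.2000.

-0.2000


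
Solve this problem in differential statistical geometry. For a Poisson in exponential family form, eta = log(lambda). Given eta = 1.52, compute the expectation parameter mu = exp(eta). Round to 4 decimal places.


Expectation parameter for Poisson exponential family:
mu = exp(eta).
eta = 1.52.
mu = exp(1.52) = 4.5722

4.5722


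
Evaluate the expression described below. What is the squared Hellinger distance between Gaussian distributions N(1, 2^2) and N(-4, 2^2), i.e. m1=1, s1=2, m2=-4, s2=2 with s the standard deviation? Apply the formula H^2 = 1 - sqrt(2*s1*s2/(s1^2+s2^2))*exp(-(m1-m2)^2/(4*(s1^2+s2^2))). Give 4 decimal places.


Squared Hellinger distance for Gaussians:
H^2 = 1 - sqrt(2*s1*s2/(s1^2+s2^2)) * exp(-(m1-m2)^2/(4*(s1^2+s2^2))).
s1^2 = 4, s2^2 = 4, s1^2+s2^2 = 8.
sqrt(2*2*2/(8)) = 1.0.
(m1-m2)^2 = (5)^2 = 25.
exp(-25/(4*8)) = exp(-0.78125) = 0.457833.
H^2 = 1 - 1.0*0.457833 = 0.5422

0.5422


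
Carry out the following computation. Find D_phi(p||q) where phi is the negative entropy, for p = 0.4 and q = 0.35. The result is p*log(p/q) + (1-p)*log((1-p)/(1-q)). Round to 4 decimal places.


Bregman divergence with negative entropy generator:
D = p*log(p/q) + (1-p)*log((1-p)/(1-q)).
p = 0.4, q = 0.35.
p*log(p/q) = 0.4*log(0.4/0.35) = 0.053413.
(1-p)*log((1-p)/(1-q)) = 0.6*log(0.6/0.65) = -0.048026.
D = 0.053413 + -0.048026 = 0.0054

0.0054


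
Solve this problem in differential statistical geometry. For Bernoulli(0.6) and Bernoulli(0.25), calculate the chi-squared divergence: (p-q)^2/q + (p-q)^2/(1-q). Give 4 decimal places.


Chi-squared divergence between Bernoulli distributions:
chi^2 = (p-q)^2/q + (p-q)^2/(1-q).
p = 0.6, q = 0.25, p-q = 0.35.
(p-q)^2 = 0.1225.
term1 = 0.1225/0.25 = 0.49.
term2 = 0.1225/0.75 = 0.163333.
chi^2 = 0.49 + 0.163333 = 0.6533

0.6533


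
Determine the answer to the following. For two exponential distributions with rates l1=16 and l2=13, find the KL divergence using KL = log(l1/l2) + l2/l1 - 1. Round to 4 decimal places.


KL divergence for exponential family:
KL = log(l1/l2) + l2/l1 - 1.
log(16/13) = 0.207639.
13/16 = 0.8125.
KL = 0.207639 + 0.8125 - 1 = 0.0201

0.0201


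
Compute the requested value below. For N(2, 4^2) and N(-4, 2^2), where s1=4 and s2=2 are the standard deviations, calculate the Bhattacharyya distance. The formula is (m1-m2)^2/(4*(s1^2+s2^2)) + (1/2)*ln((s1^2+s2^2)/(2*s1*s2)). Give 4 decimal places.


Bhattacharyya distance between two Gaussians:
DB = (m1-m2)^2/(4*(s1^2+s2^2)) + (1/2)*ln((s1^2+s2^2)/(2*s1*s2)).
(m1-m2)^2 = (6)^2 = 36.
s1^2+s2^2 = 16 + 4 = 20.
term1 = 36/80 = 0.45.
term2 = 0.5*ln(20/16.0) = 0.111572.
DB = 0.45 + 0.111572 = 0.5616

0.5616


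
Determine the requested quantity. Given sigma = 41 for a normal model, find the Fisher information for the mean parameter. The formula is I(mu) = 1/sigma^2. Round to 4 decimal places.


The Fisher information for the mean of a normal distribution is I(mu) = 1/sigma^2.
sigma = 41, so sigma^2 = 1681.
I(mu) = 1/1681 = 0.0006

0.0006


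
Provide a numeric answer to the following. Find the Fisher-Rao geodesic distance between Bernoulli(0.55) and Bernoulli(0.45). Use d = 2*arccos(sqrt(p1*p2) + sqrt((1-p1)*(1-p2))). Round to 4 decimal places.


Geodesic distance on Bernoulli manifold:
d(p1,p2) = 2*arccos(sqrt(p1*p2) + sqrt((1-p1)*(1-p2))).
sqrt(p1*p2) = sqrt(0.55*0.45) = 0.497494.
sqrt((1-p1)*(1-p2)) = sqrt(0.45*0.55) = 0.497494.
arg = 0.497494 + 0.497494 = 0.994987.
d = 2*arccos(0.994987) = 0.2003

0.2003


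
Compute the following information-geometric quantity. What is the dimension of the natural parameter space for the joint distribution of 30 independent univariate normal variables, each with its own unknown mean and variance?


Exponential family dimension calculation:
Each univariate normal has two natural parameters (mu/sigma^2 and -1/(2 sigma^2)).
With 30 independent components, dim = 2 * 30 = 60.

60


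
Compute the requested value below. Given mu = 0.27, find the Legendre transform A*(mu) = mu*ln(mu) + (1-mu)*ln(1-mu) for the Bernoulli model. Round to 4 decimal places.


Legendre transform for Bernoulli:
A*(mu) = mu*log(mu) + (1-mu)*log(1-mu).
mu = 0.27, 1-mu = 0.73.
mu*log(mu) = 0.27*log(0.27) = -0.35352.
(1-mu)*log(1-mu) = 0.73*log(0.73) = -0.229739.
A* = -0.35352 + -0.229739 = -0.5833

-0.5833


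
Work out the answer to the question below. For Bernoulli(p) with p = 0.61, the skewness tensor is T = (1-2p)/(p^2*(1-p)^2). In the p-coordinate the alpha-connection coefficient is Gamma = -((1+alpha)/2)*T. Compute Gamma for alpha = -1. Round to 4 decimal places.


Skewness (Amari-Chentsov) tensor: T = (1-2p)/(p^2*(1-p)^2).
p = 0.61, 1-2p = -0.22, p^2 = 0.3721, (1-p)^2 = 0.1521.
T = -0.22/(0.3721 * 0.1521) = -3.887172.
In the p-coordinate, Gamma^(alpha) = Gamma^(0) - (alpha/2)*T with Gamma^(0) = (1/2)*g'(p) = -T/2,
so Gamma^(alpha) = -((1+alpha)/2)*T.
alpha = -1, -(1+alpha)/2 = 0.0.
Gamma = 0.0 * -3.887172 = 0.0000

0.0000


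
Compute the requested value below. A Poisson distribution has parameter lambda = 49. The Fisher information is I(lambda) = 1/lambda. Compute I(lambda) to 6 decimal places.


Fisher information for Poisson: I(lambda) = 1/lambda.
lambda = 49.
I(lambda) = 1/49 = 0.020408

0.020408


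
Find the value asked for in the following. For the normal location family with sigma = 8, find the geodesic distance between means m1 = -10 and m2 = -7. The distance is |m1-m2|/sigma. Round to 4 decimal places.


On the fixed-variance normal subfamily, geodesic distance = |m1-m2|/sigma.
|-10 - -7| = 3.
sigma = 8.
d = 3/8 = 0.3750

0.3750


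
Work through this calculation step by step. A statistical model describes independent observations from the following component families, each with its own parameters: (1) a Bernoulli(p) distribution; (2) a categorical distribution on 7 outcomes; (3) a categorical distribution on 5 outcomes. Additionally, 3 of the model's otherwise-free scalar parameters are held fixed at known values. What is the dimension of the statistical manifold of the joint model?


The dimension of a statistical manifold equals the number of free
(independent) real parameters of the model. For a product of independent
blocks the parameter counts add.
- Bernoulli (p): 1.
- categorical on 7 outcomes (probabilities sum to 1): 7-1 = 6.
- categorical on 5 outcomes (probabilities sum to 1): 5-1 = 4.
Total = 1 + 6 + 4 = 11.
3 parameter(s) fixed at known values: 11 - 3 = 8.
Dimension = 8

8


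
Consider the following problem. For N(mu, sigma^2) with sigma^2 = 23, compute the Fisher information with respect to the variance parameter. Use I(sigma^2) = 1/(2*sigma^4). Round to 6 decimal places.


Fisher information for variance: I(sigma^2) = 1/(2*sigma^4).
sigma^2 = 23, so sigma^4 = 529.
I = 1/(2*529) = 1/1058 = 0.000945

0.000945


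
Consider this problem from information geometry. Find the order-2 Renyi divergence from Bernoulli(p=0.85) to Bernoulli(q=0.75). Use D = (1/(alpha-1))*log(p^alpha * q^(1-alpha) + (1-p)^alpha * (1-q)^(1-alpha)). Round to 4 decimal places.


Renyi divergence of order alpha between Bernoulli distributions:
D = (1/(alpha-1))*log(p^alpha * q^(1-alpha) + (1-p)^alpha * (1-q)^(1-alpha)).
alpha = 2, p = 0.85, q = 0.75.
p^alpha * q^(1-alpha) = 0.85^2 * 0.75^-1 = 0.963333.
(1-p)^alpha * (1-q)^(1-alpha) = 0.15^2 * 0.25^-1 = 0.09.
sum = 0.963333 + 0.09 = 1.053333.
D = (1/1)*log(1.053333) = 0.0520

0.0520


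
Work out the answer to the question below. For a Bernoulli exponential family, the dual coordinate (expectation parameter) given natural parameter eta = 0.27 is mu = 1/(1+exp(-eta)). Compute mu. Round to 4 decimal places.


Dual coordinate (expectation parameter) for Bernoulli:
mu = 1/(1+exp(-eta)).
eta = 0.27.
exp(-eta) = exp(-0.27) = 0.763379.
mu = 1/(1+0.763379) = 0.5671

0.5671


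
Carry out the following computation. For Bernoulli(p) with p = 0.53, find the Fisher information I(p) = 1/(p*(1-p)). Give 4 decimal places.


For Bernoulli(p), Fisher information is I(p) = 1/(p*(1-p)).
p = 0.53, 1-p = 0.47.
p*(1-p) = 0.2491.
I(p) = 1/0.2491 = 4.0145

4.0145


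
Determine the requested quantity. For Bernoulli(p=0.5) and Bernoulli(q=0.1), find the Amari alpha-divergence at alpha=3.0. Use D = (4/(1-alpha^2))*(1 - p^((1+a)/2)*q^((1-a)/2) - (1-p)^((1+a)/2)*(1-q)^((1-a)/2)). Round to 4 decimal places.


Amari alpha-divergence:
D = (4/(1-alpha^2))*(1 - p^((1+a)/2)*q^((1-a)/2) - (1-p)^((1+a)/2)*(1-q)^((1-a)/2)).
alpha = 3.0, p = 0.5, q = 0.1.
e1 = (1+alpha)/2 = 2.0, e2 = (1-alpha)/2 = -1.0.
t1 = p^e1 * q^e2 = 0.5^2.0 * 0.1^-1.0 = 2.5.
t2 = (1-p)^e1 * (1-q)^e2 = 0.5^2.0 * 0.9^-1.0 = 0.277778.
4/(1-alpha^2) = -0.5.
D = -0.5*(1 - 2.5 - 0.277778) = 0.8889

0.8889


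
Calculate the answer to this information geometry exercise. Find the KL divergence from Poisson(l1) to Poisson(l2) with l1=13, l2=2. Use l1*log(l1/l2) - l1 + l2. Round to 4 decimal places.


KL divergence for Poisson:
KL = l1*log(l1/l2) - l1 + l2.
l1 = 13, l2 = 2.
log(13/2) = 1.871802.
l1*log(l1/l2) = 13 * 1.871802 = 24.333428.
KL = 24.333428 - 13 + 2 = 13.3334

13.3334


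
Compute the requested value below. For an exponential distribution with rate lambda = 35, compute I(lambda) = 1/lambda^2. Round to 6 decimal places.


Fisher information for exponential: I(lambda) = 1/lambda^2.
lambda = 35, lambda^2 = 1225.
I = 1/1225 = 0.000816

0.000816


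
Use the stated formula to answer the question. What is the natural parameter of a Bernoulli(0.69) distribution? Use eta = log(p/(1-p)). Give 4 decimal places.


Natural parameter for Bernoulli: eta = log(p/(1-p)).
p = 0.69, 1-p = 0.31.
p/(1-p) = 2.225806.
eta = log(2.225806) = 0.8001

0.8001


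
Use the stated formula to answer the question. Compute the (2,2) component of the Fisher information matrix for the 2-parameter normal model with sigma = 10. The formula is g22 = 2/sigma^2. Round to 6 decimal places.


For the 2-parameter normal family, the Fisher metric has:
  g11 = 1/sigma^2, g22 = 2/sigma^2.
sigma = 10, sigma^2 = 100.
g22 = 0.020000

0.020000


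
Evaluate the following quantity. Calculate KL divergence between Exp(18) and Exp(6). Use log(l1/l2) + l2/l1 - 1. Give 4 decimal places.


KL divergence for exponential family:
KL = log(l1/l2) + l2/l1 - 1.
log(18/6) = 1.098612.
6/18 = 0.333333.
KL = 1.098612 + 0.333333 - 1 = 0.4319

0.4319


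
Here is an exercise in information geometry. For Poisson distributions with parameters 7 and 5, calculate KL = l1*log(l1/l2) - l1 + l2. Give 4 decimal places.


KL divergence for Poisson:
KL = l1*log(l1/l2) - l1 + l2.
l1 = 7, l2 = 5.
log(7/5) = 0.336472.
l1*log(l1/l2) = 7 * 0.336472 = 2.355306.
KL = 2.355306 - 7 + 5 = 0.3553

0.3553


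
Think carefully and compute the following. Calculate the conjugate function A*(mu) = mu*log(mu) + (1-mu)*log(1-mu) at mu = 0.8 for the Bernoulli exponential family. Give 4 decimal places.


Legendre transform for Bernoulli:
A*(mu) = mu*log(mu) + (1-mu)*log(1-mu).
mu = 0.8, 1-mu = 0.2.
mu*log(mu) = 0.8*log(0.8) = -0.178515.
(1-mu)*log(1-mu) = 0.2*log(0.2) = -0.321888.
A* = -0.178515 + -0.321888 = -0.5004

-0.5004


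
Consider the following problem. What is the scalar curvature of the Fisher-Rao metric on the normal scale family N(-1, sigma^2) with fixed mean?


This family has a single free parameter, so its statistical manifold
is 1-dimensional. The Riemann curvature tensor of any 1-dimensional
Riemannian manifold vanishes identically, so R = 0.

0


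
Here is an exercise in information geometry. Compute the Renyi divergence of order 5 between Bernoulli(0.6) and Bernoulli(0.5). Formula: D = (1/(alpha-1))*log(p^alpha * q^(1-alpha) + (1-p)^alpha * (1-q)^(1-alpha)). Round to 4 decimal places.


Renyi divergence of order alpha between Bernoulli distributions:
D = (1/(alpha-1))*log(p^alpha * q^(1-alpha) + (1-p)^alpha * (1-q)^(1-alpha)).
alpha = 5, p = 0.6, q = 0.5.
p^alpha * q^(1-alpha) = 0.6^5 * 0.5^-4 = 1.24416.
(1-p)^alpha * (1-q)^(1-alpha) = 0.4^5 * 0.5^-4 = 0.16384.
sum = 1.24416 + 0.16384 = 1.408.
D = (1/4)*log(1.408) = 0.0855

0.0855


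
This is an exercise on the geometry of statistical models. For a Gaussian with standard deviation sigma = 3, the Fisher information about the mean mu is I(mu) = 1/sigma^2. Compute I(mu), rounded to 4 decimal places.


The Fisher information for the mean of a normal distribution is I(mu) = 1/sigma^2.
sigma = 3, so sigma^2 = 9.
I(mu) = 1/9 = 0.1111

0.1111


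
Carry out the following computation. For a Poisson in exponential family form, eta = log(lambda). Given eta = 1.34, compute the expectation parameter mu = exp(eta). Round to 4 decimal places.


Expectation parameter for Poisson exponential family:
mu = exp(eta).
eta = 1.34.
mu = exp(1.34) = 3.8190

3.8190


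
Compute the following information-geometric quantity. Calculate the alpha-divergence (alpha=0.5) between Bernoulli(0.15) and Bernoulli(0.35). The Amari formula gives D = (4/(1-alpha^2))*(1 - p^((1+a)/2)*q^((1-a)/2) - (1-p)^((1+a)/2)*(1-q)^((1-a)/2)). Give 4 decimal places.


Amari alpha-divergence:
D = (4/(1-alpha^2))*(1 - p^((1+a)/2)*q^((1-a)/2) - (1-p)^((1+a)/2)*(1-q)^((1-a)/2)).
alpha = 0.5, p = 0.15, q = 0.35.
e1 = (1+alpha)/2 = 0.75, e2 = (1-alpha)/2 = 0.25.
t1 = p^e1 * q^e2 = 0.15^0.75 * 0.35^0.25 = 0.18539.
t2 = (1-p)^e1 * (1-q)^e2 = 0.85^0.75 * 0.65^0.25 = 0.794863.
4/(1-alpha^2) = 5.333333.
D = 5.333333*(1 - 0.18539 - 0.794863) = 0.1053

0.1053


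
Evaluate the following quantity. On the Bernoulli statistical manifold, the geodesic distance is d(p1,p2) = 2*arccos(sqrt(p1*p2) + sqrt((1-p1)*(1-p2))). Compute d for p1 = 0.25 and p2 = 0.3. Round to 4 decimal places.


Geodesic distance on Bernoulli manifold:
d(p1,p2) = 2*arccos(sqrt(p1*p2) + sqrt((1-p1)*(1-p2))).
sqrt(p1*p2) = sqrt(0.25*0.3) = 0.273861.
sqrt((1-p1)*(1-p2)) = sqrt(0.75*0.7) = 0.724569.
arg = 0.273861 + 0.724569 = 0.99843.
d = 2*arccos(0.99843) = 0.1121

0.1121


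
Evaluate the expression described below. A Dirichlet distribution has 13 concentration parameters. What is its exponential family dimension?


Exponential family dimension calculation:
Dirichlet with 13 components has 13 natural parameters.

13


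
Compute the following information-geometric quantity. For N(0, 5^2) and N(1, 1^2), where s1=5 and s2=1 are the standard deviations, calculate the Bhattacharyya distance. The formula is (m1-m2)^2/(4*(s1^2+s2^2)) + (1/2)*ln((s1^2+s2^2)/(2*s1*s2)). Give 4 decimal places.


Bhattacharyya distance between two Gaussians:
DB = (m1-m2)^2/(4*(s1^2+s2^2)) + (1/2)*ln((s1^2+s2^2)/(2*s1*s2)).
(m1-m2)^2 = (-1)^2 = 1.
s1^2+s2^2 = 25 + 1 = 26.
term1 = 1/104 = 0.009615.
term2 = 0.5*ln(26/10.0) = 0.477756.
DB = 0.009615 + 0.477756 = 0.4874

0.4874


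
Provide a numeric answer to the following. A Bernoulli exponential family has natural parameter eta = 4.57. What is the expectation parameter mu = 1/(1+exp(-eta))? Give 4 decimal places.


Dual coordinate (expectation parameter) for Bernoulli:
mu = 1/(1+exp(-eta)).
eta = 4.57.
exp(-eta) = exp(-4.57) = 0.010358.
mu = 1/(1+0.010358) = 0.9897

0.9897


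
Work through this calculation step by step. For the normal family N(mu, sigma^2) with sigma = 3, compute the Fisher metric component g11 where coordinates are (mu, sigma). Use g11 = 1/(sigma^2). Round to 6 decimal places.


For the 2-parameter normal family, the Fisher metric has:
  g11 = 1/sigma^2, g22 = 2/sigma^2.
sigma = 3, sigma^2 = 9.
g11 = 0.111111

0.111111


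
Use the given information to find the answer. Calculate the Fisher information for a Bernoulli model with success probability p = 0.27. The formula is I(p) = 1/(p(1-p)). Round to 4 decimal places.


For Bernoulli(p), Fisher information is I(p) = 1/(p*(1-p)).
p = 0.27, 1-p = 0.73.
p*(1-p) = 0.1971.
I(p) = 1/0.1971 = 5.0736

5.0736


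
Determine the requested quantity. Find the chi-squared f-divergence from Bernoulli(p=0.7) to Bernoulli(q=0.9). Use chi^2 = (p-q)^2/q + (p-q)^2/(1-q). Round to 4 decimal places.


Chi-squared divergence between Bernoulli distributions:
chi^2 = (p-q)^2/q + (p-q)^2/(1-q).
p = 0.7, q = 0.9, p-q = -0.2.
(p-q)^2 = 0.04.
term1 = 0.04/0.9 = 0.044444.
term2 = 0.04/0.1 = 0.4.
chi^2 = 0.044444 + 0.4 = 0.4444

0.4444


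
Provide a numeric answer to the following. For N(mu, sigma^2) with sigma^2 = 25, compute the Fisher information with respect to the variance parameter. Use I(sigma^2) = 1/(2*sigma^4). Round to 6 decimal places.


Fisher information for variance: I(sigma^2) = 1/(2*sigma^4).
sigma^2 = 25, so sigma^4 = 625.
I = 1/(2*625) = 1/1250 = 0.000800

0.000800


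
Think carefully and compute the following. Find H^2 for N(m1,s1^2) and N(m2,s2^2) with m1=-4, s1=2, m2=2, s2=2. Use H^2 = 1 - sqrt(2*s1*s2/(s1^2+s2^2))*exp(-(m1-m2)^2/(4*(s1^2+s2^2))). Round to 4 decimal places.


Squared Hellinger distance for Gaussians:
H^2 = 1 - sqrt(2*s1*s2/(s1^2+s2^2)) * exp(-(m1-m2)^2/(4*(s1^2+s2^2))).
s1^2 = 4, s2^2 = 4, s1^2+s2^2 = 8.
sqrt(2*2*2/(8)) = 1.0.
(m1-m2)^2 = (-6)^2 = 36.
exp(-36/(4*8)) = exp(-1.125) = 0.324652.
H^2 = 1 - 1.0*0.324652 = 0.6753

0.6753


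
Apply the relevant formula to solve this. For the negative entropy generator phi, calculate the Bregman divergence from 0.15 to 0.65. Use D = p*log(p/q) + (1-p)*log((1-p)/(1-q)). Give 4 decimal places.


Bregman divergence with negative entropy generator:
D = p*log(p/q) + (1-p)*log((1-p)/(1-q)).
p = 0.15, q = 0.65.
p*log(p/q) = 0.15*log(0.15/0.65) = -0.219951.
(1-p)*log((1-p)/(1-q)) = 0.85*log(0.85/0.35) = 0.754208.
D = -0.219951 + 0.754208 = 0.5343

0.5343


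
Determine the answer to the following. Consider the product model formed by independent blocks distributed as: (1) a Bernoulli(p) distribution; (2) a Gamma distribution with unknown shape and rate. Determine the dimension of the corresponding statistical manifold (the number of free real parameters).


The dimension of a statistical manifold equals the number of free
(independent) real parameters of the model. For a product of independent
blocks the parameter counts add.
- Bernoulli (p): 1.
- Gamma (shape, rate): 2.
Total = 1 + 2 = 3.
Dimension = 3

3


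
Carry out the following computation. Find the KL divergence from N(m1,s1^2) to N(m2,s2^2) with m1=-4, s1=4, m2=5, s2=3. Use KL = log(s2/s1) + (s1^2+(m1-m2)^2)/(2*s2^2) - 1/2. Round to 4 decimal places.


KL divergence between normal distributions:
KL = log(s2/s1) + (s1^2 + (m1-m2)^2)/(2*s2^2) - 1/2.
log(3/4) = -0.287682.
(4^2 + (-4-5)^2)/(2*3^2) = (16 + 81)/18 = 5.388889.
KL = -0.287682 + 5.388889 - 0.5 = 4.6012

4.6012


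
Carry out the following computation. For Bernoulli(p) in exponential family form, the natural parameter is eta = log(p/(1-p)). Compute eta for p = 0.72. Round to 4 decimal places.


Natural parameter for Bernoulli: eta = log(p/(1-p)).
p = 0.72, 1-p = 0.28.
p/(1-p) = 2.571429.
eta = log(2.571429) = 0.9445

0.9445


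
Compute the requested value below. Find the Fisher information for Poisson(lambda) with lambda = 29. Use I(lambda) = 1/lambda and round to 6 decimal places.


Fisher information for Poisson: I(lambda) = 1/lambda.
lambda = 29.
I(lambda) = 1/29 = 0.034483

0.034483


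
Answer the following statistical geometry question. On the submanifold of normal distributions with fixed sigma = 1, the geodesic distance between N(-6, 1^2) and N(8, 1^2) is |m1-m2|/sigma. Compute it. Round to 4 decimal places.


On the fixed-variance normal subfamily, geodesic distance = |m1-m2|/sigma.
|-6 - 8| = 14.
sigma = 1.
d = 14/1 = 14.0000

14.0000


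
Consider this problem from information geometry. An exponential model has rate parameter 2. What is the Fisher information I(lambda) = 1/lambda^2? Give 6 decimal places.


Fisher information for exponential: I(lambda) = 1/lambda^2.
lambda = 2, lambda^2 = 4.
I = 1/4 = 0.250000

0.250000


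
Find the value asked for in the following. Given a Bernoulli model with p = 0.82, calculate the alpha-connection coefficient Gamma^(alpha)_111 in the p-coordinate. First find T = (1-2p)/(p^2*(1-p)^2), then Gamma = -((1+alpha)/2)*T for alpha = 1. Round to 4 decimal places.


Skewness (Amari-Chentsov) tensor: T = (1-2p)/(p^2*(1-p)^2).
p = 0.82, 1-2p = -0.64, p^2 = 0.6724, (1-p)^2 = 0.0324.
T = -0.64/(0.6724 * 0.0324) = -29.376988.
In the p-coordinate, Gamma^(alpha) = Gamma^(0) - (alpha/2)*T with Gamma^(0) = (1/2)*g'(p) = -T/2,
so Gamma^(alpha) = -((1+alpha)/2)*T.
alpha = 1, -(1+alpha)/2 = -1.0.
Gamma = -1.0 * -29.376988 = 29.3770

29.3770


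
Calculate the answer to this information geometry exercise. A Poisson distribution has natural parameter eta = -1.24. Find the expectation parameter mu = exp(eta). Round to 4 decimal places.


Expectation parameter for Poisson exponential family:
mu = exp(eta).
eta = -1.24.
mu = exp(-1.24) = 0.2894

0.2894


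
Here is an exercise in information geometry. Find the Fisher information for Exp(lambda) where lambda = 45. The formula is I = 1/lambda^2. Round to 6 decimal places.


Fisher information for exponential: I(lambda) = 1/lambda^2.
lambda = 45, lambda^2 = 2025.
I = 1/2025 = 0.000494

0.000494


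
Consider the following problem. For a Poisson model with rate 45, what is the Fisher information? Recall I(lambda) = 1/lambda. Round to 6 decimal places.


Fisher information for Poisson: I(lambda) = 1/lambda.
lambda = 45.
I(lambda) = 1/45 = 0.022222

0.022222


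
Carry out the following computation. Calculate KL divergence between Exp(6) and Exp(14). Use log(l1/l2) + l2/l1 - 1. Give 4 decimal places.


KL divergence for exponential family:
KL = log(l1/l2) + l2/l1 - 1.
log(6/14) = -0.847298.
14/6 = 2.333333.
KL = -0.847298 + 2.333333 - 1 = 0.4860

0.4860


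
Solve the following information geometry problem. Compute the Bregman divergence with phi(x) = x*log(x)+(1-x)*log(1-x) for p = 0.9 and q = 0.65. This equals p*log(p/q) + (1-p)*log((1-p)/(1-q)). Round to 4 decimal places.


Bregman divergence with negative entropy generator:
D = p*log(p/q) + (1-p)*log((1-p)/(1-q)).
p = 0.9, q = 0.65.
p*log(p/q) = 0.9*log(0.9/0.65) = 0.29288.
(1-p)*log((1-p)/(1-q)) = 0.1*log(0.1/0.35) = -0.125276.
D = 0.29288 + -0.125276 = 0.1676

0.1676


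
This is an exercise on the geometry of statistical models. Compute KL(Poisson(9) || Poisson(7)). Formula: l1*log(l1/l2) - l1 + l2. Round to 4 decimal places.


KL divergence for Poisson:
KL = l1*log(l1/l2) - l1 + l2.
l1 = 9, l2 = 7.
log(9/7) = 0.251314.
l1*log(l1/l2) = 9 * 0.251314 = 2.26183.
KL = 2.26183 - 9 + 7 = 0.2618

0.2618


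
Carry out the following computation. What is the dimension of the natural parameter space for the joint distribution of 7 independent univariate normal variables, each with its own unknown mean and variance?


Exponential family dimension calculation:
Each univariate normal has two natural parameters (mu/sigma^2 and -1/(2 sigma^2)).
With 7 independent components, dim = 2 * 7 = 14.

14


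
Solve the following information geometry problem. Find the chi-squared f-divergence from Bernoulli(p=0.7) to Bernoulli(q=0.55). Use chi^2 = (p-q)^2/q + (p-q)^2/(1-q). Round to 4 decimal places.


Chi-squared divergence between Bernoulli distributions:
chi^2 = (p-q)^2/q + (p-q)^2/(1-q).
p = 0.7, q = 0.55, p-q = 0.15.
(p-q)^2 = 0.0225.
term1 = 0.0225/0.55 = 0.040909.
term2 = 0.0225/0.45 = 0.05.
chi^2 = 0.040909 + 0.05 = 0.0909

0.0909


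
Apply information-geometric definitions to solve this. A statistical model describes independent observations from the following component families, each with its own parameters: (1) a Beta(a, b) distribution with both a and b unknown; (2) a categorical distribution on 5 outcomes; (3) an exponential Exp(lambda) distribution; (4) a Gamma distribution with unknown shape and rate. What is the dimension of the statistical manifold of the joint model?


The dimension of a statistical manifold equals the number of free
(independent) real parameters of the model. For a product of independent
blocks the parameter counts add.
- Beta (a, b): 2.
- categorical on 5 outcomes (probabilities sum to 1): 5-1 = 4.
- exponential (lambda): 1.
- Gamma (shape, rate): 2.
Total = 2 + 4 + 1 + 2 = 9.
Dimension = 9

9


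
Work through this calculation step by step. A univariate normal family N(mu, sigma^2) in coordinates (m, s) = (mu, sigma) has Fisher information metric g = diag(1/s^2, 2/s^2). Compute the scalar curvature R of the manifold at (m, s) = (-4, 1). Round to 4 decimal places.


The metric has the form g = (A dm^2 + B ds^2)/s^2 with A = 1, B = 2.
Substitute u = sqrt(A/B)*m: g = B*(du^2 + ds^2)/s^2, i.e. B times the
Poincare upper half-plane metric, which has constant Gaussian curvature -1.
Scaling a 2D metric by a constant c divides the Gaussian curvature by c,
so K = -1/B = -1/(2) = -0.5000 everywhere (the point (m, s) = (-4, 1) is irrelevant:
the curvature is constant).
Scalar curvature in dimension 2: R = 2K = -2/(2) = -1.0000.

-1.0000


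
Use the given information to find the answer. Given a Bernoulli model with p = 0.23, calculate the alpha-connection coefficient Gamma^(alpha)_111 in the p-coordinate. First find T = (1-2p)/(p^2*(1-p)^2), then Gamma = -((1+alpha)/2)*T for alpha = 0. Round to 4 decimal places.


Skewness (Amari-Chentsov) tensor: T = (1-2p)/(p^2*(1-p)^2).
p = 0.23, 1-2p = 0.54, p^2 = 0.0529, (1-p)^2 = 0.5929.
T = 0.54/(0.0529 * 0.5929) = 17.216967.
In the p-coordinate, Gamma^(alpha) = Gamma^(0) - (alpha/2)*T with Gamma^(0) = (1/2)*g'(p) = -T/2,
so Gamma^(alpha) = -((1+alpha)/2)*T.
alpha = 0, -(1+alpha)/2 = -0.5.
Gamma = -0.5 * 17.216967 = -8.6085

-8.6085


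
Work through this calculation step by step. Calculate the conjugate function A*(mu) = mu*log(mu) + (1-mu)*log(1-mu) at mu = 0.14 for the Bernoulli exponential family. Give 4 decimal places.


Legendre transform for Bernoulli:
A*(mu) = mu*log(mu) + (1-mu)*log(1-mu).
mu = 0.14, 1-mu = 0.86.
mu*log(mu) = 0.14*log(0.14) = -0.275256.
(1-mu)*log(1-mu) = 0.86*log(0.86) = -0.129708.
A* = -0.275256 + -0.129708 = -0.4050

-0.4050


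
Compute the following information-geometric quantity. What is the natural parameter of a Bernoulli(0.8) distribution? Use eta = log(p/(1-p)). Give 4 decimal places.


Natural parameter for Bernoulli: eta = log(p/(1-p)).
p = 0.8, 1-p = 0.2.
p/(1-p) = 4.0.
eta = log(4.0) = 1.3863

1.3863


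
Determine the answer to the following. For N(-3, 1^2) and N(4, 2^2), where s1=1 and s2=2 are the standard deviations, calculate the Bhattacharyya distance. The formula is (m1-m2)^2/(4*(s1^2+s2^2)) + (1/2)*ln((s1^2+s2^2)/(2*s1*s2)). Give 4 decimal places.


Bhattacharyya distance between two Gaussians:
DB = (m1-m2)^2/(4*(s1^2+s2^2)) + (1/2)*ln((s1^2+s2^2)/(2*s1*s2)).
(m1-m2)^2 = (-7)^2 = 49.
s1^2+s2^2 = 1 + 4 = 5.
term1 = 49/20 = 2.45.
term2 = 0.5*ln(5/4.0) = 0.111572.
DB = 2.45 + 0.111572 = 2.5616

2.5616


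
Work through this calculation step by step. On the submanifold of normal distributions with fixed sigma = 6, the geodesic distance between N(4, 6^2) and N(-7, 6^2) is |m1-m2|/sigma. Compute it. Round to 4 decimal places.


On the fixed-variance normal subfamily, geodesic distance = |m1-m2|/sigma.
|4 - -7| = 11.
sigma = 6.
d = 11/6 = 1.8333

1.8333


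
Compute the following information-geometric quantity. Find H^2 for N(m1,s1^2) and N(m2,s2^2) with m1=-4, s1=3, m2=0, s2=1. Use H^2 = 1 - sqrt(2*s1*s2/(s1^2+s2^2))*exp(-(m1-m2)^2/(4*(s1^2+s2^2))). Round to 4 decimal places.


Squared Hellinger distance for Gaussians:
H^2 = 1 - sqrt(2*s1*s2/(s1^2+s2^2)) * exp(-(m1-m2)^2/(4*(s1^2+s2^2))).
s1^2 = 9, s2^2 = 1, s1^2+s2^2 = 10.
sqrt(2*3*1/(10)) = 0.774597.
(m1-m2)^2 = (-4)^2 = 16.
exp(-16/(4*10)) = exp(-0.4) = 0.67032.
H^2 = 1 - 0.774597*0.67032 = 0.4808

0.4808


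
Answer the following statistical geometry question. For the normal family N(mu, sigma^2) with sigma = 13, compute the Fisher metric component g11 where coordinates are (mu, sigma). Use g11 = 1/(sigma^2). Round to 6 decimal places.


For the 2-parameter normal family, the Fisher metric has:
  g11 = 1/sigma^2, g22 = 2/sigma^2.
sigma = 13, sigma^2 = 169.
g11 = 0.005917

0.005917


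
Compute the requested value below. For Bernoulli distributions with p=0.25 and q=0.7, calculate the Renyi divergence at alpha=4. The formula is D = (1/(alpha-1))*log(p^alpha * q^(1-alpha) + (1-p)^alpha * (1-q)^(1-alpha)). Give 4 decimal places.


Renyi divergence of order alpha between Bernoulli distributions:
D = (1/(alpha-1))*log(p^alpha * q^(1-alpha) + (1-p)^alpha * (1-q)^(1-alpha)).
alpha = 4, p = 0.25, q = 0.7.
p^alpha * q^(1-alpha) = 0.25^4 * 0.7^-3 = 0.011388.
(1-p)^alpha * (1-q)^(1-alpha) = 0.75^4 * 0.3^-3 = 11.71875.
sum = 0.011388 + 11.71875 = 11.730138.
D = (1/3)*log(11.730138) = 0.8207

0.8207


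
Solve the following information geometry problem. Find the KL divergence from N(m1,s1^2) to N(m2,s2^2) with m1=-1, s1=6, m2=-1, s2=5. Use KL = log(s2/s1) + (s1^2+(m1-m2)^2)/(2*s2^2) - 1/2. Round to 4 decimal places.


KL divergence between normal distributions:
KL = log(s2/s1) + (s1^2 + (m1-m2)^2)/(2*s2^2) - 1/2.
log(5/6) = -0.182322.
(6^2 + (-1--1)^2)/(2*5^2) = (36 + 0)/50 = 0.72.
KL = -0.182322 + 0.72 - 0.5 = 0.0377

0.0377


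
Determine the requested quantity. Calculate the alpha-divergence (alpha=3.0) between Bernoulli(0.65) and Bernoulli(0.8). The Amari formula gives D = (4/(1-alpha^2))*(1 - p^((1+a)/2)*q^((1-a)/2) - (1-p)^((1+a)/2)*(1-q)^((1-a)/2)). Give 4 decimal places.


Amari alpha-divergence:
D = (4/(1-alpha^2))*(1 - p^((1+a)/2)*q^((1-a)/2) - (1-p)^((1+a)/2)*(1-q)^((1-a)/2)).
alpha = 3.0, p = 0.65, q = 0.8.
e1 = (1+alpha)/2 = 2.0, e2 = (1-alpha)/2 = -1.0.
t1 = p^e1 * q^e2 = 0.65^2.0 * 0.8^-1.0 = 0.528125.
t2 = (1-p)^e1 * (1-q)^e2 = 0.35^2.0 * 0.2^-1.0 = 0.6125.
4/(1-alpha^2) = -0.5.
D = -0.5*(1 - 0.528125 - 0.6125) = 0.0703

0.0703


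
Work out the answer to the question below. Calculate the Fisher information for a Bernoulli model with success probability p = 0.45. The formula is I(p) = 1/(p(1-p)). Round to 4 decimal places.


For Bernoulli(p), Fisher information is I(p) = 1/(p*(1-p)).
p = 0.45, 1-p = 0.55.
p*(1-p) = 0.2475.
I(p) = 1/0.2475 = 4.0404

4.0404


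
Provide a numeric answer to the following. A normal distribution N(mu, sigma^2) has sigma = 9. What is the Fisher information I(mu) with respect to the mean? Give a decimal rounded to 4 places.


The Fisher information for the mean of a normal distribution is I(mu) = 1/sigma^2.
sigma = 9, so sigma^2 = 81.
I(mu) = 1/81 = 0.0123

0.0123


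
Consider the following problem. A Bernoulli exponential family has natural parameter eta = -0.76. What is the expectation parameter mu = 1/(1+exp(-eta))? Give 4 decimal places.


Dual coordinate (expectation parameter) for Bernoulli:
mu = 1/(1+exp(-eta)).
eta = -0.76.
exp(-eta) = exp(0.76) = 2.138276.
mu = 1/(1+2.138276) = 0.3186

0.3186


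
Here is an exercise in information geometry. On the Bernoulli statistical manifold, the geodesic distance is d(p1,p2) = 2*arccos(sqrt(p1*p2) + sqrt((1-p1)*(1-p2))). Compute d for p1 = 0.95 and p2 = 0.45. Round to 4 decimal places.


Geodesic distance on Bernoulli manifold:
d(p1,p2) = 2*arccos(sqrt(p1*p2) + sqrt((1-p1)*(1-p2))).
sqrt(p1*p2) = sqrt(0.95*0.45) = 0.653835.
sqrt((1-p1)*(1-p2)) = sqrt(0.05*0.55) = 0.165831.
arg = 0.653835 + 0.165831 = 0.819666.
d = 2*arccos(0.819666) = 1.2199

1.2199


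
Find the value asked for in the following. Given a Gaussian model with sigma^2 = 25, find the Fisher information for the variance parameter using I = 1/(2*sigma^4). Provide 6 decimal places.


Fisher information for variance: I(sigma^2) = 1/(2*sigma^4).
sigma^2 = 25, so sigma^4 = 625.
I = 1/(2*625) = 1/1250 = 0.000800

0.000800


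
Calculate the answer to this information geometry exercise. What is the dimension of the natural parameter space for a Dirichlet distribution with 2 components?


Exponential family dimension calculation:
Dirichlet with 2 components has 2 natural parameters.

2


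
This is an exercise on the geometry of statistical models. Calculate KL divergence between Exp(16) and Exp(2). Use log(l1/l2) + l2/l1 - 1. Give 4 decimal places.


KL divergence for exponential family:
KL = log(l1/l2) + l2/l1 - 1.
log(16/2) = 2.079442.
2/16 = 0.125.
KL = 2.079442 + 0.125 - 1 = 1.2044

1.2044


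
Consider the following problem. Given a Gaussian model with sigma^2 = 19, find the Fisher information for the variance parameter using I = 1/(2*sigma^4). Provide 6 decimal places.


Fisher information for variance: I(sigma^2) = 1/(2*sigma^4).
sigma^2 = 19, so sigma^4 = 361.
I = 1/(2*361) = 1/722 = 0.001385

0.001385


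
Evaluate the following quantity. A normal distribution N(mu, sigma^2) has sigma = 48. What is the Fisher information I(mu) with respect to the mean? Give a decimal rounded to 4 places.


The Fisher information for the mean of a normal distribution is I(mu) = 1/sigma^2.
sigma = 48, so sigma^2 = 2304.
I(mu) = 1/2304 = 0.0004

0.0004
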